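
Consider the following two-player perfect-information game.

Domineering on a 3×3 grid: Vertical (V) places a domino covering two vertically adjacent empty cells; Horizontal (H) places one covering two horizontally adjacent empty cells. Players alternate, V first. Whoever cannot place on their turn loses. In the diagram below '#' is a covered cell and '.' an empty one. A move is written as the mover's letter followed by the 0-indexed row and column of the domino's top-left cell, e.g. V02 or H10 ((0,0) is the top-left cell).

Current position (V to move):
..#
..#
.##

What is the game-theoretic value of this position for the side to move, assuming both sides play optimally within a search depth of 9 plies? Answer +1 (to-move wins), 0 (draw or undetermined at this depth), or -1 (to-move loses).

value(..#/..#/.##, V) = +1

ply 1, V at ..#/..#/.## | V00=+1→#.#/#.#/.##*; V01=+1→.##/.##/.##; V10=-1→..#/#.#/###
ply 2: #.#/#.#/.## is terminal -1 (H); from ..#/..#/.## depth 9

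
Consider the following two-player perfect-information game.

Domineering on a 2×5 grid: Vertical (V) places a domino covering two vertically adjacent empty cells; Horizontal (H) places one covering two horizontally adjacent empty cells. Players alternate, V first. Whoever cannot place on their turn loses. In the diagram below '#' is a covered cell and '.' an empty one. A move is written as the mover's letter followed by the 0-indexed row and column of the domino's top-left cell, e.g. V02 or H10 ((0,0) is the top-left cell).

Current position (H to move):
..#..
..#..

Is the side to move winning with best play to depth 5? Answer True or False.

p1 H@[..#../..#..]: H00[###../..#..]-1* H03[..###/..#..]-1 H10[..#../###..]-1 H13[..#../..###]-1
p2 V@[###../..#..]: V03[####./..##.]+1* V04[###.#/..#.#]+1
p3 H@[####./..##.]: H10[####./####.]-1*
p4 V@[####./####.]: V04[#####/#####]+1*
p5 H@[#####/#####] terminal -1; root [..#../..#..] d5

H winning at [..#../..#..]: False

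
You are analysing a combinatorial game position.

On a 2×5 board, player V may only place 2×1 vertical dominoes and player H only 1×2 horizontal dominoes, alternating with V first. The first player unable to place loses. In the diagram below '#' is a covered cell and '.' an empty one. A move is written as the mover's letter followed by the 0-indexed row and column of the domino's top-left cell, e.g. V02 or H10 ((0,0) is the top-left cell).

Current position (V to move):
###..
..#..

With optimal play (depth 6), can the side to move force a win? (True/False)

V winning at [###../..#..]: True

p1 V@[###../..#..]: V03[####./..##.]+1* V04[###.#/..#.#]+1
p2 H@[####./..##.]: H10[####./####.]-1*
p3 V@[####./####.]: V04[#####/#####]+1*
p4 H@[#####/#####] terminal -1; root [###../..#..] d6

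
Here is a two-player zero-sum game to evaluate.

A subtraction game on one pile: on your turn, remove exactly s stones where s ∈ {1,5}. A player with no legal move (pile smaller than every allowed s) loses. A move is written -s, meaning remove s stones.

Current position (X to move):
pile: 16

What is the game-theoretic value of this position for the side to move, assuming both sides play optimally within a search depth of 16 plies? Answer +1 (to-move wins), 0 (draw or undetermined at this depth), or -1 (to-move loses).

value(16, X) = -1

[16] X move#1: -1:-1/15*, -5:-1/11
[15] O move#2: -1:+1/14*, -5:+1/10
[14] X move#3: -1:-1/13*, -5:-1/9
[13] O move#4: -1:+1/12*, -5:+1/8
[12] X move#5: -1:-1/11*, -5:-1/7
[11] O move#6: -1:+1/10*, -5:+1/6
[10] X move#7: -1:-1/9*, -5:-1/5
[9] O move#8: -1:+1/8*, -5:+1/4
[8] X move#9: -1:-1/7*, -5:-1/3
[7] O move#10: -1:+1/6*, -5:+1/2
[6] X move#11: -1:-1/5*, -5:-1/1
[5] O move#12: -1:+1/4*, -5:+1/0
[4] X move#13: -1:-1/3*
[3] O move#14: -1:+1/2*
[2] X move#15: -1:-1/1*
[1] O move#16: -1:+1/0*
[0] end (terminal -1, X#17); searched 16 to 16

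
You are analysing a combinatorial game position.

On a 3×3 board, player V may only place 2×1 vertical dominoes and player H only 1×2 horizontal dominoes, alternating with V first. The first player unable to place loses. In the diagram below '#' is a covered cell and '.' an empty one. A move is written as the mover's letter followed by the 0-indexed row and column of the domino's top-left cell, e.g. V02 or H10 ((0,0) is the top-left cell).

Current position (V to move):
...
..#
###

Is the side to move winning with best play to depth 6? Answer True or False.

V winning at [.../..#/###]: True

p1 V@[.../..#/###]: V00[#../#.#/###]-1 V01[.#./.##/###]+1*
p2 H@[.#./.##/###] terminal -1; root [.../..#/###] d6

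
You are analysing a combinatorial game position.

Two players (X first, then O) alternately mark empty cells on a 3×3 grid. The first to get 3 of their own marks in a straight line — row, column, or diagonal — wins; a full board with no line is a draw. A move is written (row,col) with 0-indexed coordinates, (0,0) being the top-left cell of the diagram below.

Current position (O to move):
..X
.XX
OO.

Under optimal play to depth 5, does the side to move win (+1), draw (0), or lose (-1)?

value(..X/.XX/OO., O) = +1

[..X/.XX/OO.] O move#1: (0,0):-1/O.X/.XX/OO., (0,1):-1/.OX/.XX/OO., (1,0):-1/..X/OXX/OO., (2,2):+1/..X/.XX/OOO*
[..X/.XX/OOO] end (terminal -1, X#2); searched ..X/.XX/OO. to 5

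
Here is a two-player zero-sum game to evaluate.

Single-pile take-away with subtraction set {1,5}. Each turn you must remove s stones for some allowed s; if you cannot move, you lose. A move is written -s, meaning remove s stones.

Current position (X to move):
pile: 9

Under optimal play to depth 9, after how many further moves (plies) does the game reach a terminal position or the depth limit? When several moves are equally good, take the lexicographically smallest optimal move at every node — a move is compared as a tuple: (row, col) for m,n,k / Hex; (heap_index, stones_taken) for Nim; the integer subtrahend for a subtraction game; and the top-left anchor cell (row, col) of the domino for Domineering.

[9] X move#1: -1:+1/8*, -5:+1/4
[8] O move#2: -1:-1/7*, -5:-1/3
[7] X move#3: -1:+1/6*, -5:+1/2
[6] O move#4: -1:-1/5*, -5:-1/1
[5] X move#5: -1:+1/4*, -5:+1/0
[4] O move#6: -1:-1/3*
[3] X move#7: -1:+1/2*
[2] O move#8: -1:-1/1*
[1] X move#9: -1:+1/0*
[0] end (terminal -1, O#10); searched 9 to 9

PV length from [9]: 9 plies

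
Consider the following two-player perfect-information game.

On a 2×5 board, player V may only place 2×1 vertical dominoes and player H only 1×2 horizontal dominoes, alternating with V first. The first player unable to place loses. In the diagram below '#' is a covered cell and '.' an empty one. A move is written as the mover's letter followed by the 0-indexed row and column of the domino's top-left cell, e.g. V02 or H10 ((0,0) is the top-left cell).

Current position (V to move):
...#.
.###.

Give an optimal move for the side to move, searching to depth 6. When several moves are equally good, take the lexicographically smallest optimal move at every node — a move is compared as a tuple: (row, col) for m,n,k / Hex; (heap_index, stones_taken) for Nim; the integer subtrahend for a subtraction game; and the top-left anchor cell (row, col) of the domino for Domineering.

ply 1, V at ...#./.###. | V00=+1→#..#./####.*; V04=-1→...##/.####
ply 2, H at #..#./####. | H01=-1→####./####.*
ply 3, V at ####./####. | V04=+1→#####/#####*
ply 4: #####/##### is terminal -1 (H); from ...#./.###. depth 6

V's best at [...#./.###.]: V00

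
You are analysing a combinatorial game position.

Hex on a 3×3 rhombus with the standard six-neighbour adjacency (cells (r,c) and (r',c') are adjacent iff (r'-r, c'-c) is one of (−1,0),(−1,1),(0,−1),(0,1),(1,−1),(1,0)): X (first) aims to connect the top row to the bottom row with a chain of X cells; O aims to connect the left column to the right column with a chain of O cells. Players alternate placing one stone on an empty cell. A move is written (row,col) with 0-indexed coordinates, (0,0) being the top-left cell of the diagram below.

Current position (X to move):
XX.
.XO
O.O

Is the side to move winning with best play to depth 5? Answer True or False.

X winning at [XX./.XO/O.O]: True

ply 1, X at XX./.XO/O.O | (0,2)=-1→XXX/.XO/O.O; (1,0)=-1→XX./XXO/O.O; (2,1)=+1→XX./.XO/OXO*
ply 2: XX./.XO/OXO is terminal -1 (O); from XX./.XO/O.O depth 5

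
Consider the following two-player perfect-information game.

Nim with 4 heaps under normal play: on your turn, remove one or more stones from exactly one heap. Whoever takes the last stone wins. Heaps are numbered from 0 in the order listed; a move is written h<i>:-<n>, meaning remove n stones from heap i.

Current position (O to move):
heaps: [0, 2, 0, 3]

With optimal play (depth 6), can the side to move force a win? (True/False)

O winning at [(0,2,0,3)]: True

[(0,2,0,3)] O move#1: h1:-1:-1/(0,1,0,3), h1:-2:-1/(0,0,0,3), h3:-1:+1/(0,2,0,2)*, h3:-2:-1/(0,2,0,1), h3:-3:-1/(0,2,0,0)
[(0,2,0,2)] X move#2: h1:-1:-1/(0,1,0,2)*, h1:-2:-1/(0,0,0,2), h3:-1:-1/(0,2,0,1), h3:-2:-1/(0,2,0,0)
[(0,1,0,2)] O move#3: h1:-1:-1/(0,0,0,2), h3:-1:+1/(0,1,0,1)*, h3:-2:-1/(0,1,0,0)
[(0,1,0,1)] X move#4: h1:-1:-1/(0,0,0,1)*, h3:-1:-1/(0,1,0,0)
[(0,0,0,1)] O move#5: h3:-1:+1/(0,0,0,0)*
[(0,0,0,0)] end (terminal -1, X#6); searched (0,2,0,3) to 6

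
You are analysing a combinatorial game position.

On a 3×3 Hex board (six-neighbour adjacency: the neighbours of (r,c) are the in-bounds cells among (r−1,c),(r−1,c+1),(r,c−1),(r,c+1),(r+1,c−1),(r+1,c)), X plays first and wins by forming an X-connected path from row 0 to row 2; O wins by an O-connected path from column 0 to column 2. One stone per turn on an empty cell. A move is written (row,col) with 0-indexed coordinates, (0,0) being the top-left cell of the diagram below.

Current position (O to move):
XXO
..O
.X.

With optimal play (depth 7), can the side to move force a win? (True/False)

ply 1, O at XXO/..O/.X. | (1,0)=-1→XXO/O.O/.X.; (1,1)=+1→XXO/.OO/.X.*; (2,0)=-1→XXO/..O/OX.; (2,2)=-1→XXO/..O/.XO
ply 2, X at XXO/.OO/.X. | (1,0)=-1→XXO/XOO/.X.*; (2,0)=-1→XXO/.OO/XX.; (2,2)=-1→XXO/.OO/.XX
ply 3, O at XXO/XOO/.X. | (2,0)=+1→XXO/XOO/OX.*; (2,2)=-1→XXO/XOO/.XO
ply 4: XXO/XOO/OX. is terminal -1 (X); from XXO/..O/.X. depth 7

O winning at [XXO/..O/.X.]: True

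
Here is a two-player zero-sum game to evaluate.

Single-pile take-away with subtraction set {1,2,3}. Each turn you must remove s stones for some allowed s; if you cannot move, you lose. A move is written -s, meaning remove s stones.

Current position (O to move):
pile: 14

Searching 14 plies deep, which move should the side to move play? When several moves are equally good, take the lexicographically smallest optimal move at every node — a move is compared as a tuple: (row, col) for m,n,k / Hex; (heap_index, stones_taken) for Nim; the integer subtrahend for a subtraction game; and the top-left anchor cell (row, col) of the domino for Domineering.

O's best at [14]: -2

ply 1, O at 14 | -1=-1→13; -2=+1→12*; -3=-1→11
ply 2, X at 12 | -1=-1→11*; -2=-1→10; -3=-1→9
ply 3, O at 11 | -1=-1→10; -2=-1→9; -3=+1→8*
ply 4, X at 8 | -1=-1→7*; -2=-1→6; -3=-1→5
ply 5, O at 7 | -1=-1→6; -2=-1→5; -3=+1→4*
ply 6, X at 4 | -1=-1→3*; -2=-1→2; -3=-1→1
ply 7, O at 3 | -1=-1→2; -2=-1→1; -3=+1→0*
ply 8: 0 is terminal -1 (X); from 14 depth 14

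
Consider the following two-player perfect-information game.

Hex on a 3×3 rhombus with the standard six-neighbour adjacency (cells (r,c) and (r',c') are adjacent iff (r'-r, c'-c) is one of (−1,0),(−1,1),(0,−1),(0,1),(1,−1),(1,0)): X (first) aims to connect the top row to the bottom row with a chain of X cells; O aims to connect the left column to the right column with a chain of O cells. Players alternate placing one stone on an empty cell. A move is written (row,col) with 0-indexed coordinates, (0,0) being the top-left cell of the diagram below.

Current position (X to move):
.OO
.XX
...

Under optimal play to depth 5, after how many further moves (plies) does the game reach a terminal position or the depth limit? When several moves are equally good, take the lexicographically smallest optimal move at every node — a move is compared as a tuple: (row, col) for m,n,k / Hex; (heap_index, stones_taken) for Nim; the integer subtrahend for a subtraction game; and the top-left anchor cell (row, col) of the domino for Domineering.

ply 1, X at .OO/.XX/... | (0,0)=-1→XOO/.XX/...*; (1,0)=-1→.OO/XXX/...; (2,0)=-1→.OO/.XX/X..; (2,1)=-1→.OO/.XX/.X.; (2,2)=-1→.OO/.XX/..X
ply 2, O at XOO/.XX/... | (1,0)=+1→XOO/OXX/...*; (2,0)=-1→XOO/.XX/O..; (2,1)=-1→XOO/.XX/.O.; (2,2)=-1→XOO/.XX/..O
ply 3: XOO/OXX/... is terminal -1 (X); from .OO/.XX/... depth 5

PV length from [.OO/.XX/...]: 2 plies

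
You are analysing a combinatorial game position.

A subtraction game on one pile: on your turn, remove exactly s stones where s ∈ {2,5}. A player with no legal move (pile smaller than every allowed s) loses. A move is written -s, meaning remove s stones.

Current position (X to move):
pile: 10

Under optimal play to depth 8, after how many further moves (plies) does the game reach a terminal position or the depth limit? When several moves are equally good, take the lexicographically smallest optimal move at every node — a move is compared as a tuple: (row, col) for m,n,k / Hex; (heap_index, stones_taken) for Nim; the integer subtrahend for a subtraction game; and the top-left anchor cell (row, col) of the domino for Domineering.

[10] X move#1: -2:+1/8*, -5:-1/5
[8] O move#2: -2:-1/6*, -5:-1/3
[6] X move#3: -2:+1/4*, -5:+1/1
[4] O move#4: -2:-1/2*
[2] X move#5: -2:+1/0*
[0] end (terminal -1, O#6); searched 10 to 8

PV length from [10]: 5 plies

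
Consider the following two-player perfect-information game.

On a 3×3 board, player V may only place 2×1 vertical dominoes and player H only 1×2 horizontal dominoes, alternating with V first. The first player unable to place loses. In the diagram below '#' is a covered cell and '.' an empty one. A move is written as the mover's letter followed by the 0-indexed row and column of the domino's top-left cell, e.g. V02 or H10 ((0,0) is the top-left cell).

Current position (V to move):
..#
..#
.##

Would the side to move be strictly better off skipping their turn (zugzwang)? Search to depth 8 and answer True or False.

zugzwang(..#/..#/.##, V) = False

[..#/..#/.##] V move#1: V00:+1/#.#/#.#/.##*, V01:+1/.##/.##/.##, V10:-1/..#/#.#/###
[#.#/#.#/.##] end (terminal -1, H#2); searched ..#/..#/.## to 8
suppose V passes — search the same position with H to move:
pass> [..#/..#/.##] H move#1: H00:-1/###/..#/.##, H10:+1/..#/###/.##*
pass> [..#/###/.##] end (terminal -1, V#2); searched ..#/..#/.## to 8
for V: play +1, pass -1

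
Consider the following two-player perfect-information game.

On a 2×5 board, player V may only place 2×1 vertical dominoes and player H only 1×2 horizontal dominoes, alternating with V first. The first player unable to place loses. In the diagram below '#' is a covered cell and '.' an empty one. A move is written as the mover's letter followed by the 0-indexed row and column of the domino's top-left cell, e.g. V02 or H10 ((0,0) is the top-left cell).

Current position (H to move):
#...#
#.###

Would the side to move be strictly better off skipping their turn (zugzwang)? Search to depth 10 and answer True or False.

p1 H@[#...#/#.###]: H01[###.#/#.###]+1* H02[#.###/#.###]-1
p2 V@[###.#/#.###] terminal -1; root [#...#/#.###] d10
pass branch (V moves first from the same position):
  | p1 V@[#...#/#.###]: V01[##..#/#####]-1*
  | p2 H@[##..#/#####]: H02[#####/#####]+1*
  | p3 V@[#####/#####] terminal -1; root [#...#/#.###] d10
H moving scores +1; H passing scores +1

zugzwang(#...#/#.###, H) = False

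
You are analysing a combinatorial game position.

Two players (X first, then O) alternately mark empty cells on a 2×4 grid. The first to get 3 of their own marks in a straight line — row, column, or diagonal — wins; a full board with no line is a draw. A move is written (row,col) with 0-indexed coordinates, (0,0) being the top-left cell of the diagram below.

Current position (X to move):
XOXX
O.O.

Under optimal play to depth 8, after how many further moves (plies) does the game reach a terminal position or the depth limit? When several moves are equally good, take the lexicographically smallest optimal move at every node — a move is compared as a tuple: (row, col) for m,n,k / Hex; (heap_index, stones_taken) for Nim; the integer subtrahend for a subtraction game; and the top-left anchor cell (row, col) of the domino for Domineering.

[XOXX/O.O.] X move#1: (1,1):+0/XOXX/OXO.*, (1,3):-1/XOXX/O.OX
[XOXX/OXO.] O move#2: (1,3):+0/XOXX/OXOO*
[XOXX/OXOO] end (terminal +0, X#3); searched XOXX/O.O. to 8

PV length from [XOXX/O.O.]: 2 plies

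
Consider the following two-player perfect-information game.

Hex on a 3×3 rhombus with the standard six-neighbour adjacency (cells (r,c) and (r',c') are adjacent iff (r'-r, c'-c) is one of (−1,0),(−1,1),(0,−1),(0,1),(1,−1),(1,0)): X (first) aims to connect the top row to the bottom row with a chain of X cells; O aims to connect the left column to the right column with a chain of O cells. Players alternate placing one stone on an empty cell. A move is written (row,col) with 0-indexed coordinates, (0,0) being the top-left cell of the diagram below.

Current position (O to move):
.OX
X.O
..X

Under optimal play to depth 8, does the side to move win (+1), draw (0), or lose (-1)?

p1 O@[.OX/X.O/..X]: (0,0)[OOX/X.O/..X]-1 (1,1)[.OX/XOO/..X]+1* (2,0)[.OX/X.O/O.X]+1 (2,1)[.OX/X.O/.OX]-1
p2 X@[.OX/XOO/..X]: (0,0)[XOX/XOO/..X]-1* (2,0)[.OX/XOO/X.X]-1 (2,1)[.OX/XOO/.XX]-1
p3 O@[XOX/XOO/..X]: (2,0)[XOX/XOO/O.X]+1* (2,1)[XOX/XOO/.OX]-1
p4 X@[XOX/XOO/O.X] terminal -1; root [.OX/X.O/..X] d8

value(.OX/X.O/..X, O) = +1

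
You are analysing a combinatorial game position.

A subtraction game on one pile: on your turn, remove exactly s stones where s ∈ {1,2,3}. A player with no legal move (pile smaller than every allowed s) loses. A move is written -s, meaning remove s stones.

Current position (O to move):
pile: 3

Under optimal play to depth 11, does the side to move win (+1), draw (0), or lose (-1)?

value(3, O) = +1

[3] O move#1: -1:-1/2, -2:-1/1, -3:+1/0*
[0] end (terminal -1, X#2); searched 3 to 11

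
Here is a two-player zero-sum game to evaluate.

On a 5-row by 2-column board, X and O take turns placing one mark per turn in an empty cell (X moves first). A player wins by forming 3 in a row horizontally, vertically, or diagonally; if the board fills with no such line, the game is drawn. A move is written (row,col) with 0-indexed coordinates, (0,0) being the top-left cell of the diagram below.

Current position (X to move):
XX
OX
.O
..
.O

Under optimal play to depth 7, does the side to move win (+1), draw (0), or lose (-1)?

ply 1, X at XX/OX/.O/../.O | (2,0)=-1→XX/OX/XO/../.O; (3,0)=-1→XX/OX/.O/X./.O; (3,1)=+0→XX/OX/.O/.X/.O*; (4,0)=-1→XX/OX/.O/../XO
ply 2, O at XX/OX/.O/.X/.O | (2,0)=+0→XX/OX/OO/.X/.O*; (3,0)=+0→XX/OX/.O/OX/.O; (4,0)=+0→XX/OX/.O/.X/OO
ply 3, X at XX/OX/OO/.X/.O | (3,0)=+0→XX/OX/OO/XX/.O*; (4,0)=-1→XX/OX/OO/.X/XO
ply 4, O at XX/OX/OO/XX/.O | (4,0)=+0→XX/OX/OO/XX/OO*
ply 5: XX/OX/OO/XX/OO is terminal +0 (X); from XX/OX/.O/../.O depth 7

value(XX/OX/.O/../.O, X) = 0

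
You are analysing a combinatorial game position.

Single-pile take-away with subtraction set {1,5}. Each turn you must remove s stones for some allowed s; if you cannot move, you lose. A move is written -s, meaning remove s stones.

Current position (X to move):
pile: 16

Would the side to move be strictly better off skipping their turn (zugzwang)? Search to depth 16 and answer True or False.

[16] X move#1: -1:-1/15*, -5:-1/11
[15] O move#2: -1:+1/14*, -5:+1/10
[14] X move#3: -1:-1/13*, -5:-1/9
[13] O move#4: -1:+1/12*, -5:+1/8
[12] X move#5: -1:-1/11*, -5:-1/7
[11] O move#6: -1:+1/10*, -5:+1/6
[10] X move#7: -1:-1/9*, -5:-1/5
[9] O move#8: -1:+1/8*, -5:+1/4
[8] X move#9: -1:-1/7*, -5:-1/3
[7] O move#10: -1:+1/6*, -5:+1/2
[6] X move#11: -1:-1/5*, -5:-1/1
[5] O move#12: -1:+1/4*, -5:+1/0
[4] X move#13: -1:-1/3*
[3] O move#14: -1:+1/2*
[2] X move#15: -1:-1/1*
[1] O move#16: -1:+1/0*
[0] end (terminal -1, X#17); searched 16 to 16
pass branch (O moves first from the same position):
  | [16] O move#1: -1:-1/15*, -5:-1/11
  | [15] X move#2: -1:+1/14*, -5:+1/10
  | [14] O move#3: -1:-1/13*, -5:-1/9
  | [13] X move#4: -1:+1/12*, -5:+1/8
  | [12] O move#5: -1:-1/11*, -5:-1/7
  | [11] X move#6: -1:+1/10*, -5:+1/6
  | [10] O move#7: -1:-1/9*, -5:-1/5
  | [9] X move#8: -1:+1/8*, -5:+1/4
  | [8] O move#9: -1:-1/7*, -5:-1/3
  | [7] X move#10: -1:+1/6*, -5:+1/2
  | [6] O move#11: -1:-1/5*, -5:-1/1
  | [5] X move#12: -1:+1/4*, -5:+1/0
  | [4] O move#13: -1:-1/3*
  | [3] X move#14: -1:+1/2*
  | [2] O move#15: -1:-1/1*
  | [1] X move#16: -1:+1/0*
  | [0] end (terminal -1, O#17); searched 16 to 16
X moving scores -1; X passing scores +1

zugzwang(16, X) = True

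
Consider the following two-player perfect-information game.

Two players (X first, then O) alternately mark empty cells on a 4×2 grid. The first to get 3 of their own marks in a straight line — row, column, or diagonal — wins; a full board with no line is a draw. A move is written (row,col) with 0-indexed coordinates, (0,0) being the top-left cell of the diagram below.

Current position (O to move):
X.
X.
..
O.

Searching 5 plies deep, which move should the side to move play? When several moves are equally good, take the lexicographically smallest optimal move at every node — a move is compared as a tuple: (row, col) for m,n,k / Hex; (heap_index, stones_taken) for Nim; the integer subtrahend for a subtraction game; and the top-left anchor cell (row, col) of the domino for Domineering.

O's best at [X./X./../O.]: (2,0)

p1 O@[X./X./../O.]: (0,1)[XO/X./../O.]-1 (1,1)[X./XO/../O.]-1 (2,0)[X./X./O./O.]+0* (2,1)[X./X./.O/O.]-1 (3,1)[X./X./../OO]-1
p2 X@[X./X./O./O.]: (0,1)[XX/X./O./O.]+0* (1,1)[X./XX/O./O.]+0 (2,1)[X./X./OX/O.]+0 (3,1)[X./X./O./OX]+0
p3 O@[XX/X./O./O.]: (1,1)[XX/XO/O./O.]+0* (2,1)[XX/X./OO/O.]+0 (3,1)[XX/X./O./OO]+0
p4 X@[XX/XO/O./O.]: (2,1)[XX/XO/OX/O.]+0* (3,1)[XX/XO/O./OX]+0
p5 O@[XX/XO/OX/O.]: (3,1)[XX/XO/OX/OO]+0*
p6 X@[XX/XO/OX/OO] terminal +0; root [X./X./../O.] d5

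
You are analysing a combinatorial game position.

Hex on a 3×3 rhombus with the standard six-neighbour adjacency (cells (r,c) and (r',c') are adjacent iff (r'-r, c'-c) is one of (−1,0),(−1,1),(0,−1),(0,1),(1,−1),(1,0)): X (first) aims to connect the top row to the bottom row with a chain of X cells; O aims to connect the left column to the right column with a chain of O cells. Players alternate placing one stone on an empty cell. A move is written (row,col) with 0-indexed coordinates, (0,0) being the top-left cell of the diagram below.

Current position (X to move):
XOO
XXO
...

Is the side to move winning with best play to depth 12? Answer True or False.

[XOO/XXO/...] X move#1: (2,0):+1/XOO/XXO/X..*, (2,1):+1/XOO/XXO/.X., (2,2):+1/XOO/XXO/..X
[XOO/XXO/X..] end (terminal -1, O#2); searched XOO/XXO/... to 12

X winning at [XOO/XXO/...]: True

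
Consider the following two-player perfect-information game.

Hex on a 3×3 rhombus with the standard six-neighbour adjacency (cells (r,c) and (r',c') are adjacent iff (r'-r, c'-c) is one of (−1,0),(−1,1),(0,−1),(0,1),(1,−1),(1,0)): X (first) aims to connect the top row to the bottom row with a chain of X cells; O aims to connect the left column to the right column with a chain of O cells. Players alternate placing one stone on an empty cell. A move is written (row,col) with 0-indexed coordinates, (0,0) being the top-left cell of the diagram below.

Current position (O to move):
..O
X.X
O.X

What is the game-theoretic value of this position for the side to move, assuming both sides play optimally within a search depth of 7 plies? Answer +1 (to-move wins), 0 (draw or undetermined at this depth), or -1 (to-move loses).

[..O/X.X/O.X] O move#1: (0,0):+1/O.O/X.X/O.X*, (0,1):+1/.OO/X.X/O.X, (1,1):+1/..O/XOX/O.X, (2,1):-1/..O/X.X/OOX
[O.O/X.X/O.X] X move#2: (0,1):-1/OXO/X.X/O.X*, (1,1):-1/O.O/XXX/O.X, (2,1):-1/O.O/X.X/OXX
[OXO/X.X/O.X] O move#3: (1,1):+1/OXO/XOX/O.X*, (2,1):-1/OXO/X.X/OOX
[OXO/XOX/O.X] end (terminal -1, X#4); searched ..O/X.X/O.X to 7

value(..O/X.X/O.X, O) = +1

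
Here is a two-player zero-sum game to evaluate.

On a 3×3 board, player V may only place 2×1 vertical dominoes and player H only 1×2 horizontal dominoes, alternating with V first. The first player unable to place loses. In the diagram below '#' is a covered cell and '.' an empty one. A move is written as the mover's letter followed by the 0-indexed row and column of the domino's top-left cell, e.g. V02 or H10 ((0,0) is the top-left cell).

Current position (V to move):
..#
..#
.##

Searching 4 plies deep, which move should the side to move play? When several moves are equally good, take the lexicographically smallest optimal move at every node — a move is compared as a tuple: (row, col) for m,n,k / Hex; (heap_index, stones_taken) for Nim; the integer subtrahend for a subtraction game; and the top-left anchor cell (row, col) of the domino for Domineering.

p1 V@[..#/..#/.##]: V00[#.#/#.#/.##]+1* V01[.##/.##/.##]+1 V10[..#/#.#/###]-1
p2 H@[#.#/#.#/.##] terminal -1; root [..#/..#/.##] d4

V's best at [..#/..#/.##]: V00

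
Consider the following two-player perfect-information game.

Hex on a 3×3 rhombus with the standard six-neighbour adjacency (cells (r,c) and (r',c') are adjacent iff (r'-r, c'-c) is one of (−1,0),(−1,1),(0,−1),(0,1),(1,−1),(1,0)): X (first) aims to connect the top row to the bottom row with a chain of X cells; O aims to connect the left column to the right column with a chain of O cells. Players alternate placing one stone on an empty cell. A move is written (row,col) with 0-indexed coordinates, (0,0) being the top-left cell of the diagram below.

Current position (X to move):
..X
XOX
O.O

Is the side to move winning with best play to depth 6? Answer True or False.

X winning at [..X/XOX/O.O]: True

[..X/XOX/O.O] X move#1: (0,0):-1/X.X/XOX/O.O, (0,1):-1/.XX/XOX/O.O, (2,1):+1/..X/XOX/OXO*
[..X/XOX/OXO] end (terminal -1, O#2); searched ..X/XOX/O.O to 6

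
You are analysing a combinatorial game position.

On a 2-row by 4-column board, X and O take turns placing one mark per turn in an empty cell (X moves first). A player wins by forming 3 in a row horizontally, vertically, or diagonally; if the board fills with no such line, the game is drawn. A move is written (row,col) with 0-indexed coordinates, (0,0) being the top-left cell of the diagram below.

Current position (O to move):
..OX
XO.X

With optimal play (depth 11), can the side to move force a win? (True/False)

O winning at [..OX/XO.X]: False

[..OX/XO.X] O move#1: (0,0):+0/O.OX/XO.X*, (0,1):+0/.OOX/XO.X, (1,2):+0/..OX/XOOX
[O.OX/XO.X] X move#2: (0,1):+0/OXOX/XO.X*, (1,2):-1/O.OX/XOXX
[OXOX/XO.X] O move#3: (1,2):+0/OXOX/XOOX*
[OXOX/XOOX] end (terminal +0, X#4); searched ..OX/XO.X to 11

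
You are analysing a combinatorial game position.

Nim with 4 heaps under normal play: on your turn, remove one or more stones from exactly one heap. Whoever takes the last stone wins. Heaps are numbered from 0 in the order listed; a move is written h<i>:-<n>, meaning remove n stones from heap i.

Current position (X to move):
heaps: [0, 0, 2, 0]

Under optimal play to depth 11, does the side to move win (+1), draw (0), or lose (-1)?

[(0,0,2,0)] X move#1: h2:-1:-1/(0,0,1,0), h2:-2:+1/(0,0,0,0)*
[(0,0,0,0)] end (terminal -1, O#2); searched (0,0,2,0) to 11

value((0,0,2,0), X) = +1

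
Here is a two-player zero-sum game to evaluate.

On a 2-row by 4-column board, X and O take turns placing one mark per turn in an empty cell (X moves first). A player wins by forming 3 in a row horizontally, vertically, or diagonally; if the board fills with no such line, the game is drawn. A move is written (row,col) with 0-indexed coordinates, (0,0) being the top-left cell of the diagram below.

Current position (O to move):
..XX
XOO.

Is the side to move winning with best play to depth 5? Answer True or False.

O winning at [..XX/XOO.]: True

ply 1, O at ..XX/XOO. | (0,0)=-1→O.XX/XOO.; (0,1)=+0→.OXX/XOO.; (1,3)=+1→..XX/XOOO*
ply 2: ..XX/XOOO is terminal -1 (X); from ..XX/XOO. depth 5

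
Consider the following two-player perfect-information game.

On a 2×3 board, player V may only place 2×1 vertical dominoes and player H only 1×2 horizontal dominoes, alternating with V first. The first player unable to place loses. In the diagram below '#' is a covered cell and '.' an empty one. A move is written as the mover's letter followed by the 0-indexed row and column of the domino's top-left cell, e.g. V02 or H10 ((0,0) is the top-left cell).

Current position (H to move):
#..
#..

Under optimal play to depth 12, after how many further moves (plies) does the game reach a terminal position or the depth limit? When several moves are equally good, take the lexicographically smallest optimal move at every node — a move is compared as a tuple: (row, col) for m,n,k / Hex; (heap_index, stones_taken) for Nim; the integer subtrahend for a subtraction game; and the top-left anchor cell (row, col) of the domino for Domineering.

p1 H@[#../#..]: H01[###/#..]+1* H11[#../###]+1
p2 V@[###/#..] terminal -1; root [#../#..] d12

PV length from [#../#..]: 1 ply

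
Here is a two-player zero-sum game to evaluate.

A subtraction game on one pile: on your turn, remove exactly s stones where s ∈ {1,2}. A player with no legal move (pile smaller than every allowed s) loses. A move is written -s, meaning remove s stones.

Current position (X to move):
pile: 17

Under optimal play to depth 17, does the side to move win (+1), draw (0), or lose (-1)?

[17] X move#1: -1:-1/16, -2:+1/15*
[15] O move#2: -1:-1/14*, -2:-1/13
[14] X move#3: -1:-1/13, -2:+1/12*
[12] O move#4: -1:-1/11*, -2:-1/10
[11] X move#5: -1:-1/10, -2:+1/9*
[9] O move#6: -1:-1/8*, -2:-1/7
[8] X move#7: -1:-1/7, -2:+1/6*
[6] O move#8: -1:-1/5*, -2:-1/4
[5] X move#9: -1:-1/4, -2:+1/3*
[3] O move#10: -1:-1/2*, -2:-1/1
[2] X move#11: -1:-1/1, -2:+1/0*
[0] end (terminal -1, O#12); searched 17 to 17

value(17, X) = +1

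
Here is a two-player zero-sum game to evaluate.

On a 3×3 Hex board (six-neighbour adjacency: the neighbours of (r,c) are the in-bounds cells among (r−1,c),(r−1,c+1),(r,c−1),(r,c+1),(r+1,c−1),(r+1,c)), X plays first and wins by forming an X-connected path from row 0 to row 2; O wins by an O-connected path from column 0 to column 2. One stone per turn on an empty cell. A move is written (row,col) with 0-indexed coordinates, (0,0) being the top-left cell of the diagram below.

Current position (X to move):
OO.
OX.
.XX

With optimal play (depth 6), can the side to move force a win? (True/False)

X winning at [OO./OX./.XX]: True

[OO./OX./.XX] X move#1: (0,2):+1/OOX/OX./.XX*, (1,2):-1/OO./OXX/.XX, (2,0):-1/OO./OX./XXX
[OOX/OX./.XX] end (terminal -1, O#2); searched OO./OX./.XX to 6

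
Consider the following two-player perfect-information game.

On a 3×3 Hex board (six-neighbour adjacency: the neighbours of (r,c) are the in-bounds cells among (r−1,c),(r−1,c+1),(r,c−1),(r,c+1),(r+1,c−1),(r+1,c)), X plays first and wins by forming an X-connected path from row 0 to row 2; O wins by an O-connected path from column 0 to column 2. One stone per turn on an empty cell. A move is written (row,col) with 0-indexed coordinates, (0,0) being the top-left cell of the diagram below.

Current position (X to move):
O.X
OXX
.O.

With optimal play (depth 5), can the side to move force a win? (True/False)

X winning at [O.X/OXX/.O.]: True

p1 X@[O.X/OXX/.O.]: (0,1)[OXX/OXX/.O.]+1* (2,0)[O.X/OXX/XO.]+1 (2,2)[O.X/OXX/.OX]+1
p2 O@[OXX/OXX/.O.]: (2,0)[OXX/OXX/OO.]-1* (2,2)[OXX/OXX/.OO]-1
p3 X@[OXX/OXX/OO.]: (2,2)[OXX/OXX/OOX]+1*
p4 O@[OXX/OXX/OOX] terminal -1; root [O.X/OXX/.O.] d5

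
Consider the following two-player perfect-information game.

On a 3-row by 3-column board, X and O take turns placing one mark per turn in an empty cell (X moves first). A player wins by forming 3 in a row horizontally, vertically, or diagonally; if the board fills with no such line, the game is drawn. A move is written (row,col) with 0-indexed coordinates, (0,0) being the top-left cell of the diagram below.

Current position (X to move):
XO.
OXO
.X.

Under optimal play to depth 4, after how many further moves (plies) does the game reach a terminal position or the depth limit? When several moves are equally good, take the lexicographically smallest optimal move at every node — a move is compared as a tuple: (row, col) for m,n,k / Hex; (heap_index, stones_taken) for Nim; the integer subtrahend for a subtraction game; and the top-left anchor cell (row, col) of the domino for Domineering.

[XO./OXO/.X.] X move#1: (0,2):+1/XOX/OXO/.X.*, (2,0):+1/XO./OXO/XX., (2,2):+1/XO./OXO/.XX
[XOX/OXO/.X.] O move#2: (2,0):-1/XOX/OXO/OX.*, (2,2):-1/XOX/OXO/.XO
[XOX/OXO/OX.] X move#3: (2,2):+1/XOX/OXO/OXX*
[XOX/OXO/OXX] end (terminal -1, O#4); searched XO./OXO/.X. to 4

PV length from [XO./OXO/.X.]: 3 plies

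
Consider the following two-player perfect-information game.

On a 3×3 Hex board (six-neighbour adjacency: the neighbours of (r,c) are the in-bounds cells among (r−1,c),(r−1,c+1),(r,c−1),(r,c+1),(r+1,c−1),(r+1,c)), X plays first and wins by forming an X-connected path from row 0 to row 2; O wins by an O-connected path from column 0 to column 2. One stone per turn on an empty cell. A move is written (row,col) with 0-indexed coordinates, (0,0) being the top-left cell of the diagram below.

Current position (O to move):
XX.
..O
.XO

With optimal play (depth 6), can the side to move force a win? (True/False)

p1 O@[XX./..O/.XO]: (0,2)[XXO/..O/.XO]-1 (1,0)[XX./O.O/.XO]-1 (1,1)[XX./.OO/.XO]+1* (2,0)[XX./..O/OXO]-1
p2 X@[XX./.OO/.XO]: (0,2)[XXX/.OO/.XO]-1* (1,0)[XX./XOO/.XO]-1 (2,0)[XX./.OO/XXO]-1
p3 O@[XXX/.OO/.XO]: (1,0)[XXX/OOO/.XO]+1* (2,0)[XXX/.OO/OXO]+1
p4 X@[XXX/OOO/.XO] terminal -1; root [XX./..O/.XO] d6

O winning at [XX./..O/.XO]: True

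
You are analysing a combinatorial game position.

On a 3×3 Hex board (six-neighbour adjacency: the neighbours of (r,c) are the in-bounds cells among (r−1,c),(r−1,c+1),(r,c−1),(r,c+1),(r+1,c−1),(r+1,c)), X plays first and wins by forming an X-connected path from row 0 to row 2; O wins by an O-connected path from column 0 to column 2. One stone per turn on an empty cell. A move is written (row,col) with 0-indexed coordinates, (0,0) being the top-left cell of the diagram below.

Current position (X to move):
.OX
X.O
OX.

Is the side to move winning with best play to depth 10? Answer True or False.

p1 X@[.OX/X.O/OX.]: (0,0)[XOX/X.O/OX.]-1 (1,1)[.OX/XXO/OX.]+1* (2,2)[.OX/X.O/OXX]-1
p2 O@[.OX/XXO/OX.] terminal -1; root [.OX/X.O/OX.] d10

X winning at [.OX/X.O/OX.]: True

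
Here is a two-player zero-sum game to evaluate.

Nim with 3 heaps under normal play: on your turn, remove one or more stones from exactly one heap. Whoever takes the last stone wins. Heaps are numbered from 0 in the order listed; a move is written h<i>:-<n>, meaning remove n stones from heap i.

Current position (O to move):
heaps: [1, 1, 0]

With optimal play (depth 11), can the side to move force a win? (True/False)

[(1,1,0)] O move#1: h0:-1:-1/(0,1,0)*, h1:-1:-1/(1,0,0)
[(0,1,0)] X move#2: h1:-1:+1/(0,0,0)*
[(0,0,0)] end (terminal -1, O#3); searched (1,1,0) to 11

O winning at [(1,1,0)]: False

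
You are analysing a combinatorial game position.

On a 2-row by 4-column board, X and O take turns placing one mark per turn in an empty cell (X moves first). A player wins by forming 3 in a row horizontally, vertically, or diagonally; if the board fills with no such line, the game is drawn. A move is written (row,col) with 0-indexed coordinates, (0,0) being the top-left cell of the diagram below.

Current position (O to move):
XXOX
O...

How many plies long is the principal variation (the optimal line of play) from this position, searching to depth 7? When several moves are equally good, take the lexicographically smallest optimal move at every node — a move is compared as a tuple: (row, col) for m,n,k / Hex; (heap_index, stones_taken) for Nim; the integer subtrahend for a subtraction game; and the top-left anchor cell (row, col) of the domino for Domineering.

p1 O@[XXOX/O...]: (1,1)[XXOX/OO..]+0* (1,2)[XXOX/O.O.]+0 (1,3)[XXOX/O..O]+0
p2 X@[XXOX/OO..]: (1,2)[XXOX/OOX.]+0* (1,3)[XXOX/OO.X]-1
p3 O@[XXOX/OOX.]: (1,3)[XXOX/OOXO]+0*
p4 X@[XXOX/OOXO] terminal +0; root [XXOX/O...] d7

PV length from [XXOX/O...]: 3 plies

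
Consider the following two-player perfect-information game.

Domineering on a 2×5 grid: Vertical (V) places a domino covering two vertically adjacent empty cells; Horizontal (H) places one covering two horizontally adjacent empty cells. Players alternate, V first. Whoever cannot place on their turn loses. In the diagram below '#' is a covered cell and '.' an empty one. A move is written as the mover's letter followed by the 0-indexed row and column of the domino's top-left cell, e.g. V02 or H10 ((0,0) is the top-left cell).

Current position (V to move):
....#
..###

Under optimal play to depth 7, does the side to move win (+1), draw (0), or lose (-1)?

p1 V@[....#/..###]: V00[#...#/#.###]-1 V01[.#..#/.####]+1*
p2 H@[.#..#/.####]: H02[.####/.####]-1*
p3 V@[.####/.####]: V00[#####/#####]+1*
p4 H@[#####/#####] terminal -1; root [....#/..###] d7

value(....#/..###, V) = +1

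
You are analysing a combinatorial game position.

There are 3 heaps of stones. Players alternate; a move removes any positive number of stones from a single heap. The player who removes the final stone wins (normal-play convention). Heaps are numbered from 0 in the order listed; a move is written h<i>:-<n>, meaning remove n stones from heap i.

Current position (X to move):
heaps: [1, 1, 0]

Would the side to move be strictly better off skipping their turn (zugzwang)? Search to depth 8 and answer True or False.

zugzwang((1,1,0), X) = True

ply 1, X at (1,1,0) | h0:-1=-1→(0,1,0)*; h1:-1=-1→(1,0,0)
ply 2, O at (0,1,0) | h1:-1=+1→(0,0,0)*
ply 3: (0,0,0) is terminal -1 (X); from (1,1,0) depth 8
if X skipped the turn, O would face:
~ ply 1, O at (1,1,0) | h0:-1=-1→(0,1,0)*; h1:-1=-1→(1,0,0)
~ ply 2, X at (0,1,0) | h1:-1=+1→(0,0,0)*
~ ply 3: (0,0,0) is terminal -1 (O); from (1,1,0) depth 8
compare (X): move=-1 vs pass=+1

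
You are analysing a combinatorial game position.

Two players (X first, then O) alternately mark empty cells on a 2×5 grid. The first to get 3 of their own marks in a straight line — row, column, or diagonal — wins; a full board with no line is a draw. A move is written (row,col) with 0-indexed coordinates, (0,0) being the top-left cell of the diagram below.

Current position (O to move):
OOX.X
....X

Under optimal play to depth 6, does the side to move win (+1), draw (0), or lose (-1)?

value(OOX.X/....X, O) = 0

ply 1, O at OOX.X/....X | (0,3)=+0→OOXOX/....X*; (1,0)=-1→OOX.X/O...X; (1,1)=-1→OOX.X/.O..X; (1,2)=-1→OOX.X/..O.X; (1,3)=-1→OOX.X/...OX
ply 2, X at OOXOX/....X | (1,0)=+0→OOXOX/X...X*; (1,1)=+0→OOXOX/.X..X; (1,2)=+0→OOXOX/..X.X; (1,3)=+0→OOXOX/...XX
ply 3, O at OOXOX/X...X | (1,1)=+0→OOXOX/XO..X*; (1,2)=+0→OOXOX/X.O.X; (1,3)=+0→OOXOX/X..OX
ply 4, X at OOXOX/XO..X | (1,2)=+0→OOXOX/XOX.X*; (1,3)=+0→OOXOX/XO.XX
ply 5, O at OOXOX/XOX.X | (1,3)=+0→OOXOX/XOXOX*
ply 6: OOXOX/XOXOX is terminal +0 (X); from OOX.X/....X depth 6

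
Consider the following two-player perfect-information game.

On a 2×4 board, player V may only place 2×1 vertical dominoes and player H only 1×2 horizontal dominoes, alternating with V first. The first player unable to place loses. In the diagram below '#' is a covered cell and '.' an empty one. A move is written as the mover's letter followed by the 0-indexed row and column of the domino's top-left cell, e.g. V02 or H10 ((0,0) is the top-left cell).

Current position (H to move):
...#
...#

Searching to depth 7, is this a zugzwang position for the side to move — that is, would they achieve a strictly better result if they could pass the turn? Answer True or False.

zugzwang(...#/...#, H) = False

[...#/...#] H move#1: H00:+1/##.#/...#*, H01:+1/.###/...#, H10:+1/...#/##.#, H11:+1/...#/.###
[##.#/...#] V move#2: V02:-1/####/..##*
[####/..##] H move#3: H10:+1/####/####*
[####/####] end (terminal -1, V#4); searched ...#/...# to 7
if H skipped the turn, V would face:
~ [...#/...#] V move#1: V00:-1/#..#/#..#, V01:+1/.#.#/.#.#*, V02:-1/..##/..##
~ [.#.#/.#.#] end (terminal -1, H#2); searched ...#/...# to 7
compare (H): move=+1 vs pass=-1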